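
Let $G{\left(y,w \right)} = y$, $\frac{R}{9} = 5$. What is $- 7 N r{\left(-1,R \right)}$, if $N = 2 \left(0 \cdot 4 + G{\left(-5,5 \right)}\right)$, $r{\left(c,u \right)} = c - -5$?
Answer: $280$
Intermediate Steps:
$R = 45$ ($R = 9 \cdot 5 = 45$)
$r{\left(c,u \right)} = 5 + c$ ($r{\left(c,u \right)} = c + 5 = 5 + c$)
$N = -10$ ($N = 2 \left(0 \cdot 4 - 5\right) = 2 \left(0 - 5\right) = 2 \left(-5\right) = -10$)
$- 7 N r{\left(-1,R \right)} = \left(-7\right) \left(-10\right) \left(5 - 1\right) = 70 \cdot 4 = 280$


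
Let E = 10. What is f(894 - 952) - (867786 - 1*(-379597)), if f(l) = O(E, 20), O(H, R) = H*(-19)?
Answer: -1247573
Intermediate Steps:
O(H, R) = -19*H
f(l) = -190 (f(l) = -19*10 = -190)
f(894 - 952) - (867786 - 1*(-379597)) = -190 - (867786 - 1*(-379597)) = -190 - (867786 + 379597) = -190 - 1*1247383 = -190 - 1247383 = -1247573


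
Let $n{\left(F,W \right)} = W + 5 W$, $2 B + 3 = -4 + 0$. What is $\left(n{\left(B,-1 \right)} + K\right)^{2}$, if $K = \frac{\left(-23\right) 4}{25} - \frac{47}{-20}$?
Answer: $\frac{537289}{10000} \approx 53.729$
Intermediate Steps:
$B = - \frac{7}{2}$ ($B = - \frac{3}{2} + \frac{-4 + 0}{2} = - \frac{3}{2} + \frac{1}{2} \left(-4\right) = - \frac{3}{2} - 2 = - \frac{7}{2} \approx -3.5$)
$n{\left(F,W \right)} = 6 W$
$K = - \frac{133}{100}$ ($K = \left(-92\right) \frac{1}{25} - - \frac{47}{20} = - \frac{92}{25} + \frac{47}{20} = - \frac{133}{100} \approx -1.33$)
$\left(n{\left(B,-1 \right)} + K\right)^{2} = \left(6 \left(-1\right) - \frac{133}{100}\right)^{2} = \left(-6 - \frac{133}{100}\right)^{2} = \left(- \frac{733}{100}\right)^{2} = \frac{537289}{10000}$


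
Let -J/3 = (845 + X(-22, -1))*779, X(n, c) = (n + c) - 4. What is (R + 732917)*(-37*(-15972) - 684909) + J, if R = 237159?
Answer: -91135701486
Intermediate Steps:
X(n, c) = -4 + c + n (X(n, c) = (c + n) - 4 = -4 + c + n)
J = -1911666 (J = -3*(845 + (-4 - 1 - 22))*779 = -3*(845 - 27)*779 = -2454*779 = -3*637222 = -1911666)
(R + 732917)*(-37*(-15972) - 684909) + J = (237159 + 732917)*(-37*(-15972) - 684909) - 1911666 = 970076*(590964 - 684909) - 1911666 = 970076*(-93945) - 1911666 = -91133789820 - 1911666 = -91135701486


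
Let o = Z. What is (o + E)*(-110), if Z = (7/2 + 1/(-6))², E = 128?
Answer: -137720/9 ≈ -15302.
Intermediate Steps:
Z = 100/9 (Z = (7*(½) + 1*(-⅙))² = (7/2 - ⅙)² = (10/3)² = 100/9 ≈ 11.111)
o = 100/9 ≈ 11.111
(o + E)*(-110) = (100/9 + 128)*(-110) = (1252/9)*(-110) = -137720/9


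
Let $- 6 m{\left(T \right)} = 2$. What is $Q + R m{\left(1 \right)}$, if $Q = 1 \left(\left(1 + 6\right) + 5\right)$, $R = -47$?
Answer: $\frac{83}{3} \approx 27.667$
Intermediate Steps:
$m{\left(T \right)} = - \frac{1}{3}$ ($m{\left(T \right)} = \left(- \frac{1}{6}\right) 2 = - \frac{1}{3}$)
$Q = 12$ ($Q = 1 \left(7 + 5\right) = 1 \cdot 12 = 12$)
$Q + R m{\left(1 \right)} = 12 - - \frac{47}{3} = 12 + \frac{47}{3} = \frac{83}{3}$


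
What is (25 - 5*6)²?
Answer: 25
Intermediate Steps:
(25 - 5*6)² = (25 - 30)² = (-5)² = 25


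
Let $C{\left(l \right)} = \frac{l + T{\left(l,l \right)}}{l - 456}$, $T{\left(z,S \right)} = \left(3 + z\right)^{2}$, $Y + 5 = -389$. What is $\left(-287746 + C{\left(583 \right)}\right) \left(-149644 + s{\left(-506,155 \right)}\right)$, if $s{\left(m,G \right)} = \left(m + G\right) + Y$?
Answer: $\frac{5444046157807}{127} \approx 4.2867 \cdot 10^{10}$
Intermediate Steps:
$Y = -394$ ($Y = -5 - 389 = -394$)
$s{\left(m,G \right)} = -394 + G + m$ ($s{\left(m,G \right)} = \left(m + G\right) - 394 = \left(G + m\right) - 394 = -394 + G + m$)
$C{\left(l \right)} = \frac{l + \left(3 + l\right)^{2}}{-456 + l}$ ($C{\left(l \right)} = \frac{l + \left(3 + l\right)^{2}}{l - 456} = \frac{l + \left(3 + l\right)^{2}}{-456 + l}$)
$\left(-287746 + C{\left(583 \right)}\right) \left(-149644 + s{\left(-506,155 \right)}\right) = \left(-287746 + \frac{583 + \left(3 + 583\right)^{2}}{-456 + 583}\right) \left(-149644 - 745\right) = \left(-287746 + \frac{583 + 586^{2}}{127}\right) \left(-149644 - 745\right) = \left(-287746 + \frac{583 + 343396}{127}\right) \left(-150389\right) = \left(-287746 + \frac{1}{127} \cdot 343979\right) \left(-150389\right) = \left(-287746 + \frac{343979}{127}\right) \left(-150389\right) = \left(- \frac{36199763}{127}\right) \left(-150389\right) = \frac{5444046157807}{127}$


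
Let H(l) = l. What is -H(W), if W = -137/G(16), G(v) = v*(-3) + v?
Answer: -137/32 ≈ -4.2813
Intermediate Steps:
G(v) = -2*v (G(v) = -3*v + v = -2*v)
W = 137/32 (W = -137/((-2*16)) = -137/(-32) = -137*(-1/32) = 137/32 ≈ 4.2813)
-H(W) = -1*137/32 = -137/32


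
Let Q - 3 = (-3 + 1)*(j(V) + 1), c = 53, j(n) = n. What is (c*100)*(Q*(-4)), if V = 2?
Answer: 63600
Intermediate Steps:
Q = -3 (Q = 3 + (-3 + 1)*(2 + 1) = 3 - 2*3 = 3 - 6 = -3)
(c*100)*(Q*(-4)) = (53*100)*(-3*(-4)) = 5300*12 = 63600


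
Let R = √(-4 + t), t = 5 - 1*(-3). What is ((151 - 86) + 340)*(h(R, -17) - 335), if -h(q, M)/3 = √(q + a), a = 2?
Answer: -138105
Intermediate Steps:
t = 8 (t = 5 + 3 = 8)
R = 2 (R = √(-4 + 8) = √4 = 2)
h(q, M) = -3*√(2 + q) (h(q, M) = -3*√(q + 2) = -3*√(2 + q))
((151 - 86) + 340)*(h(R, -17) - 335) = ((151 - 86) + 340)*(-3*√(2 + 2) - 335) = (65 + 340)*(-3*√4 - 335) = 405*(-3*2 - 335) = 405*(-6 - 335) = 405*(-341) = -138105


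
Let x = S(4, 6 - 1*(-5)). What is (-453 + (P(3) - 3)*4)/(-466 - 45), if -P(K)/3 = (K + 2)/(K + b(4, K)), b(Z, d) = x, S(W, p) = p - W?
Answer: 471/511 ≈ 0.92172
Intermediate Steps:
x = 7 (x = (6 - 1*(-5)) - 1*4 = (6 + 5) - 4 = 11 - 4 = 7)
b(Z, d) = 7
P(K) = -3*(2 + K)/(7 + K) (P(K) = -3*(K + 2)/(K + 7) = -3*(2 + K)/(7 + K))
(-453 + (P(3) - 3)*4)/(-466 - 45) = (-453 + (3*(-2 - 1*3)/(7 + 3) - 3)*4)/(-466 - 45) = (-453 + (3*(-2 - 3)/10 - 3)*4)/(-511) = (-453 + (3*(⅒)*(-5) - 3)*4)*(-1/511) = (-453 + (-3/2 - 3)*4)*(-1/511) = (-453 - 9/2*4)*(-1/511) = (-453 - 18)*(-1/511) = -471*(-1/511) = 471/511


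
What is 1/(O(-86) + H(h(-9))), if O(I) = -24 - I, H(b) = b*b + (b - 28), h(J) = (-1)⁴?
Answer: 1/36 ≈ 0.027778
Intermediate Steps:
h(J) = 1
H(b) = -28 + b + b² (H(b) = b² + (-28 + b) = -28 + b + b²)
1/(O(-86) + H(h(-9))) = 1/((-24 - 1*(-86)) + (-28 + 1 + 1²)) = 1/((-24 + 86) + (-28 + 1 + 1)) = 1/(62 - 26) = 1/36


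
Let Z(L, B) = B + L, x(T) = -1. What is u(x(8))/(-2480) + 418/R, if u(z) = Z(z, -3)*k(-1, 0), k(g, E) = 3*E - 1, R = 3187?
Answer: 255973/1975940 ≈ 0.12954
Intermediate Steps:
k(g, E) = -1 + 3*E
u(z) = 3 - z (u(z) = (-3 + z)*(-1 + 3*0) = (-3 + z)*(-1 + 0) = (-3 + z)*(-1) = 3 - z)
u(x(8))/(-2480) + 418/R = (3 - 1*(-1))/(-2480) + 418/3187 = (3 + 1)*(-1/2480) + 418*(1/3187) = 4*(-1/2480) + 418/3187 = -1/620 + 418/3187 = 255973/1975940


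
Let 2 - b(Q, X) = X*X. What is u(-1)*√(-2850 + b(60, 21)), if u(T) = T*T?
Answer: I*√3289 ≈ 57.35*I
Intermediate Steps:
u(T) = T²
b(Q, X) = 2 - X² (b(Q, X) = 2 - X*X = 2 - X²)
u(-1)*√(-2850 + b(60, 21)) = (-1)²*√(-2850 + (2 - 1*21²)) = 1*√(-2850 + (2 - 1*441)) = 1*√(-2850 + (2 - 441)) = 1*√(-2850 - 439) = 1*√(-3289) = 1*(I*√3289) = I*√3289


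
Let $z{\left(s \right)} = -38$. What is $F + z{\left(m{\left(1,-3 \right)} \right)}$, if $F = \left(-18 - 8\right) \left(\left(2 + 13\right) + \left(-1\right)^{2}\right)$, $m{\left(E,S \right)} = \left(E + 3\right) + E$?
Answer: $-454$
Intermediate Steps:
$m{\left(E,S \right)} = 3 + 2 E$ ($m{\left(E,S \right)} = \left(3 + E\right) + E = 3 + 2 E$)
$F = -416$ ($F = - 26 \left(15 + 1\right) = \left(-26\right) 16 = -416$)
$F + z{\left(m{\left(1,-3 \right)} \right)} = -416 - 38 = -454$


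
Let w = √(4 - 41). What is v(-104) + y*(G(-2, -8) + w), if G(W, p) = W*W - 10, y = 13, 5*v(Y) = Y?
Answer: -494/5 + 13*I*√37 ≈ -98.8 + 79.076*I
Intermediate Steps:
v(Y) = Y/5
w = I*√37 (w = √(-37) = I*√37 ≈ 6.0828*I)
G(W, p) = -10 + W² (G(W, p) = W² - 10 = -10 + W²)
v(-104) + y*(G(-2, -8) + w) = (⅕)*(-104) + 13*((-10 + (-2)²) + I*√37) = -104/5 + 13*((-10 + 4) + I*√37) = -104/5 + 13*(-6 + I*√37) = -104/5 + (-78 + 13*I*√37) = -494/5 + 13*I*√37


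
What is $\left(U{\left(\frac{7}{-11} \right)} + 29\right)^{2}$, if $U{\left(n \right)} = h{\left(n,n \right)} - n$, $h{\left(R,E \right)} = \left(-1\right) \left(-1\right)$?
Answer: $\frac{113569}{121} \approx 938.59$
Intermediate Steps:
$h{\left(R,E \right)} = 1$
$U{\left(n \right)} = 1 - n$
$\left(U{\left(\frac{7}{-11} \right)} + 29\right)^{2} = \left(\left(1 - \frac{7}{-11}\right) + 29\right)^{2} = \left(\left(1 - 7 \left(- \frac{1}{11}\right)\right) + 29\right)^{2} = \left(\left(1 - - \frac{7}{11}\right) + 29\right)^{2} = \left(\left(1 + \frac{7}{11}\right) + 29\right)^{2} = \left(\frac{18}{11} + 29\right)^{2} = \left(\frac{337}{11}\right)^{2} = \frac{113569}{121}$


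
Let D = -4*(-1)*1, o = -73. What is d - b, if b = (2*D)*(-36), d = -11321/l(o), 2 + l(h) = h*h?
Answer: 1522855/5327 ≈ 285.88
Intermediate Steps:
D = 4 (D = 4*1 = 4)
l(h) = -2 + h**2 (l(h) = -2 + h*h = -2 + h**2)
d = -11321/5327 (d = -11321/(-2 + (-73)**2) = -11321/(-2 + 5329) = -11321/5327 ≈ -2.1252)
b = -288 (b = (2*4)*(-36) = 8*(-36) = -288)
d - b = -11321/5327 - 1*(-288) = -11321/5327 + 288 = 1522855/5327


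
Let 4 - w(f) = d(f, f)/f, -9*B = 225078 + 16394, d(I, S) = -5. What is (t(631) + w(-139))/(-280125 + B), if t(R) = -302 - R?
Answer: 1162224/384000983 ≈ 0.0030266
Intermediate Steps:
B = -241472/9 (B = -(225078 + 16394)/9 = -⅑*241472 = -241472/9 ≈ -26830.)
w(f) = 4 + 5/f (w(f) = 4 - (-5)/f = 4 + 5/f)
(t(631) + w(-139))/(-280125 + B) = ((-302 - 1*631) + (4 + 5/(-139)))/(-280125 - 241472/9) = ((-302 - 631) + (4 + 5*(-1/139)))/(-2762597/9) = (-933 + (4 - 5/139))*(-9/2762597) = (-933 + 551/139)*(-9/2762597) = -129136/139*(-9/2762597) = 1162224/384000983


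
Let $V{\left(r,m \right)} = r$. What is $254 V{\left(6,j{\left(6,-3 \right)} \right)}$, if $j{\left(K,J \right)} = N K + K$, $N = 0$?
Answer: $1524$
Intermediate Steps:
$j{\left(K,J \right)} = K$ ($j{\left(K,J \right)} = 0 K + K = 0 + K = K$)
$254 V{\left(6,j{\left(6,-3 \right)} \right)} = 254 \cdot 6 = 1524$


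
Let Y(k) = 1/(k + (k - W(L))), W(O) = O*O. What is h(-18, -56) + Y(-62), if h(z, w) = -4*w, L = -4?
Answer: 31359/140 ≈ 223.99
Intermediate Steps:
W(O) = O²
Y(k) = 1/(-16 + 2*k) (Y(k) = 1/(k + (k - 1*(-4)²)) = 1/(k + (k - 1*16)) = 1/(k + (k - 16)) = 1/(k + (-16 + k)) = 1/(-16 + 2*k))
h(-18, -56) + Y(-62) = -4*(-56) + 1/(2*(-8 - 62)) = 224 + (½)/(-70) = 224 + (½)*(-1/70) = 224 - 1/140 = 31359/140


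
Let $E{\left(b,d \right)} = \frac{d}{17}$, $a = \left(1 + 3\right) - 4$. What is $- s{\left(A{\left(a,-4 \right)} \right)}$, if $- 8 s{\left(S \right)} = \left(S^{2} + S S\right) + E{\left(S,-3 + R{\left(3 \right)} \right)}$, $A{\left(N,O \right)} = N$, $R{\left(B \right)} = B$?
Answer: $0$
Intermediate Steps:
$a = 0$ ($a = 4 - 4 = 0$)
$E{\left(b,d \right)} = \frac{d}{17}$ ($E{\left(b,d \right)} = d \frac{1}{17} = \frac{d}{17}$)
$s{\left(S \right)} = - \frac{S^{2}}{4}$ ($s{\left(S \right)} = - \frac{\left(S^{2} + S S\right) + \frac{-3 + 3}{17}}{8} = - \frac{\left(S^{2} + S^{2}\right) + \frac{1}{17} \cdot 0}{8} = - \frac{2 S^{2} + 0}{8} = - \frac{2 S^{2}}{8} = - \frac{S^{2}}{4}$)
$- s{\left(A{\left(a,-4 \right)} \right)} = - \frac{\left(-1\right) 0^{2}}{4} = - \frac{\left(-1\right) 0}{4} = \left(-1\right) 0 = 0$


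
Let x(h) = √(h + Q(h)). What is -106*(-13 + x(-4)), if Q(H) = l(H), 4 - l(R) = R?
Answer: 1166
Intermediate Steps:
l(R) = 4 - R
Q(H) = 4 - H
x(h) = 2 (x(h) = √(h + (4 - h)) = √4 = 2)
-106*(-13 + x(-4)) = -106*(-13 + 2) = -106*(-11) = 1166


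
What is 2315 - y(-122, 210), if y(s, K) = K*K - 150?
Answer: -41635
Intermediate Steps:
y(s, K) = -150 + K**2 (y(s, K) = K**2 - 150 = -150 + K**2)
2315 - y(-122, 210) = 2315 - (-150 + 210**2) = 2315 - (-150 + 44100) = 2315 - 1*43950 = 2315 - 43950 = -41635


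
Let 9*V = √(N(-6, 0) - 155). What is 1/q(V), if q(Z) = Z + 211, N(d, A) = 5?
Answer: 5697/1202117 - 15*I*√6/1202117 ≈ 0.0047391 - 3.0565e-5*I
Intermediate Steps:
V = 5*I*√6/9 (V = √(5 - 155)/9 = √(-150)/9 = (5*I*√6)/9 = 5*I*√6/9 ≈ 1.3608*I)
q(Z) = 211 + Z
1/q(V) = 1/(211 + 5*I*√6/9)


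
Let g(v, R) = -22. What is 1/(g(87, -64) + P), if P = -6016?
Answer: -1/6038 ≈ -0.00016562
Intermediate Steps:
1/(g(87, -64) + P) = 1/(-22 - 6016) = 1/(-6038) = -1/6038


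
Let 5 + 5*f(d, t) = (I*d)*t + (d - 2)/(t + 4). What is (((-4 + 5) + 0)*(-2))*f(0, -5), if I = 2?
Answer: 6/5 ≈ 1.2000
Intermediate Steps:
f(d, t) = -1 + (-2 + d)/(5*(4 + t)) + 2*d*t/5 (f(d, t) = -1 + ((2*d)*t + (d - 2)/(t + 4))/5 = -1 + (2*d*t + (-2 + d)/(4 + t))/5 = -1 + ((-2 + d)/(4 + t) + 2*d*t)/5 = -1 + ((-2 + d)/(5*(4 + t)) + 2*d*t/5) = -1 + (-2 + d)/(5*(4 + t)) + 2*d*t/5)
(((-4 + 5) + 0)*(-2))*f(0, -5) = (((-4 + 5) + 0)*(-2))*((-22 + 0 - 5*(-5) + 2*0*(-5)² + 8*0*(-5))/(5*(4 - 5))) = ((1 + 0)*(-2))*((⅕)*(-22 + 0 + 25 + 2*0*25 + 0)/(-1)) = (1*(-2))*((⅕)*(-1)*(-22 + 0 + 25 + 0 + 0)) = -2*(-1)*3/5 = -2*(-⅗) = 6/5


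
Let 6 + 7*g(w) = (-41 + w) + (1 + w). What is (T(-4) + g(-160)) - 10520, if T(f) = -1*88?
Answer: -74622/7 ≈ -10660.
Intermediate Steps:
T(f) = -88
g(w) = -46/7 + 2*w/7 (g(w) = -6/7 + ((-41 + w) + (1 + w))/7 = -6/7 + (-40 + 2*w)/7 = -6/7 + (-40/7 + 2*w/7) = -46/7 + 2*w/7)
(T(-4) + g(-160)) - 10520 = (-88 + (-46/7 + (2/7)*(-160))) - 10520 = (-88 + (-46/7 - 320/7)) - 10520 = (-88 - 366/7) - 10520 = -982/7 - 10520 = -74622/7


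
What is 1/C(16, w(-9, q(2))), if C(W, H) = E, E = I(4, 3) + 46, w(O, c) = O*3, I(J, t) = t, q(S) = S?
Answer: 1/49 ≈ 0.020408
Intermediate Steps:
w(O, c) = 3*O
E = 49 (E = 3 + 46 = 49)
C(W, H) = 49
1/C(16, w(-9, q(2))) = 1/49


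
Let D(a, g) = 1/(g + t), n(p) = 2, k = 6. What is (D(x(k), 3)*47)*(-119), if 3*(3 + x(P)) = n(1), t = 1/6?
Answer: -33558/19 ≈ -1766.2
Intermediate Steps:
t = ⅙ ≈ 0.16667
x(P) = -7/3 (x(P) = -3 + (⅓)*2 = -3 + ⅔ = -7/3)
D(a, g) = 1/(⅙ + g) (D(a, g) = 1/(g + ⅙) = 1/(⅙ + g))
(D(x(k), 3)*47)*(-119) = ((6/(1 + 6*3))*47)*(-119) = ((6/(1 + 18))*47)*(-119) = ((6/19)*47)*(-119) = (282/19)*(-119) = -33558/19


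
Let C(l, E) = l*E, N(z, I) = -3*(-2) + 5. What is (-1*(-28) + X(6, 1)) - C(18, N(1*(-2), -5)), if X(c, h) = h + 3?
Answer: -166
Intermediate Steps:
N(z, I) = 11 (N(z, I) = 6 + 5 = 11)
X(c, h) = 3 + h
C(l, E) = E*l
(-1*(-28) + X(6, 1)) - C(18, N(1*(-2), -5)) = (-1*(-28) + (3 + 1)) - 11*18 = (28 + 4) - 1*198 = 32 - 198 = -166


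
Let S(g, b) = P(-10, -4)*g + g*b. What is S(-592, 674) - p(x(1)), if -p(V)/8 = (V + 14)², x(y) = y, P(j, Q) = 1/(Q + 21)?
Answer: -6753128/17 ≈ -3.9724e+5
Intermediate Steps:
P(j, Q) = 1/(21 + Q)
p(V) = -8*(14 + V)² (p(V) = -8*(V + 14)² = -8*(14 + V)²)
S(g, b) = g/17 + b*g (S(g, b) = g/(21 - 4) + g*b = g/17 + b*g)
S(-592, 674) - p(x(1)) = -592*(1/17 + 674) - (-8)*(14 + 1)² = -592*11459/17 - (-8)*15² = -6783728/17 - (-8)*225 = -6783728/17 - 1*(-1800) = -6783728/17 + 1800 = -6753128/17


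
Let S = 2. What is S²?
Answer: 4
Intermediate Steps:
S² = 2² = 4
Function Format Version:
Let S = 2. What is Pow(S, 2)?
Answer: 4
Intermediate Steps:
Pow(S, 2) = Pow(2, 2) = 4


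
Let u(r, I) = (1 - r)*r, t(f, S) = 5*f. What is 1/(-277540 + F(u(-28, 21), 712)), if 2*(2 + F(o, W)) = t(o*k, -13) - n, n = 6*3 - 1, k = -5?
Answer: -2/534801 ≈ -3.7397e-6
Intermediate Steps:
u(r, I) = r*(1 - r)
n = 17 (n = 18 - 1 = 17)
F(o, W) = -21/2 - 25*o/2 (F(o, W) = -2 + (5*(o*(-5)) - 1*17)/2 = -2 + (5*(-5*o) - 17)/2 = -2 + (-25*o - 17)/2 = -2 + (-17 - 25*o)/2 = -2 + (-17/2 - 25*o/2) = -21/2 - 25*o/2)
1/(-277540 + F(u(-28, 21), 712)) = 1/(-277540 + (-21/2 - (-350)*(1 - 1*(-28)))) = 1/(-277540 + (-21/2 - (-350)*(1 + 28))) = 1/(-277540 + (-21/2 - (-350)*29)) = 1/(-277540 + (-21/2 - 25/2*(-812))) = 1/(-277540 + (-21/2 + 10150)) = 1/(-277540 + 20279/2) = 1/(-534801/2) = -2/534801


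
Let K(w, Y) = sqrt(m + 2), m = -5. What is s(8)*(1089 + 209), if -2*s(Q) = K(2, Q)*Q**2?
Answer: -41536*I*sqrt(3) ≈ -71943.0*I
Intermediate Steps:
K(w, Y) = I*sqrt(3) (K(w, Y) = sqrt(-5 + 2) = sqrt(-3) = I*sqrt(3))
s(Q) = -I*sqrt(3)*Q**2/2
s(8)*(1089 + 209) = (-1/2*I*sqrt(3)*8**2)*(1089 + 209) = -1/2*I*sqrt(3)*64*1298 = -32*I*sqrt(3)*1298 = -41536*I*sqrt(3)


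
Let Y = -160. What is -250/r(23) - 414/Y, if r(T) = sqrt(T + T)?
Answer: 207/80 - 125*sqrt(46)/23 ≈ -34.273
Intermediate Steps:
r(T) = sqrt(2)*sqrt(T) (r(T) = sqrt(2*T) = sqrt(2)*sqrt(T))
-250/r(23) - 414/Y = -250*sqrt(46)/46 - 414/(-160) = -250*sqrt(46)/46 - 414*(-1/160) = -125*sqrt(46)/23 + 207/80 = 207/80 - 125*sqrt(46)/23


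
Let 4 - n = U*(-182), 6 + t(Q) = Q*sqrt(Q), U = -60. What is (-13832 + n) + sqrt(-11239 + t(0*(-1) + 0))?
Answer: -24748 + I*sqrt(11245) ≈ -24748.0 + 106.04*I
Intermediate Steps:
t(Q) = -6 + Q**(3/2) (t(Q) = -6 + Q*sqrt(Q) = -6 + Q**(3/2))
n = -10916 (n = 4 - (-60)*(-182) = 4 - 1*10920 = 4 - 10920 = -10916)
(-13832 + n) + sqrt(-11239 + t(0*(-1) + 0)) = (-13832 - 10916) + sqrt(-11239 + (-6 + (0*(-1) + 0)**(3/2))) = -24748 + sqrt(-11239 + (-6 + (0 + 0)**(3/2))) = -24748 + sqrt(-11239 + (-6 + 0**(3/2))) = -24748 + sqrt(-11239 + (-6 + 0)) = -24748 + sqrt(-11239 - 6) = -24748 + sqrt(-11245) = -24748 + I*sqrt(11245)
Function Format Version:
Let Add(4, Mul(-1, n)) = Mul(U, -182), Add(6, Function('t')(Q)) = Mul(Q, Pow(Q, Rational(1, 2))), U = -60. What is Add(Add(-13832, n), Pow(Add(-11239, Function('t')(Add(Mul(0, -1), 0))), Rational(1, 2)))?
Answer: Add(-24748, Mul(I, Pow(11245, Rational(1, 2)))) ≈ Add(-24748., Mul(106.04, I))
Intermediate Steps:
Function('t')(Q) = Add(-6, Pow(Q, Rational(3, 2))) (Function('t')(Q) = Add(-6, Mul(Q, Pow(Q, Rational(1, 2)))) = Add(-6, Pow(Q, Rational(3, 2))))
n = -10916 (n = Add(4, Mul(-1, Mul(-60, -182))) = Add(4, Mul(-1, 10920)) = Add(4, -10920) = -10916)
Add(Add(-13832, n), Pow(Add(-11239, Function('t')(Add(Mul(0, -1), 0))), Rational(1, 2))) = Add(Add(-13832, -10916), Pow(Add(-11239, Add(-6, Pow(Add(Mul(0, -1), 0), Rational(3, 2)))), Rational(1, 2))) = Add(-24748, Pow(Add(-11239, Add(-6, Pow(Add(0, 0), Rational(3, 2)))), Rational(1, 2))) = Add(-24748, Pow(Add(-11239, Add(-6, Pow(0, Rational(3, 2)))), Rational(1, 2))) = Add(-24748, Pow(Add(-11239, Add(-6, 0)), Rational(1, 2))) = Add(-24748, Pow(Add(-11239, -6), Rational(1, 2))) = Add(-24748, Pow(-11245, Rational(1, 2))) = Add(-24748, Mul(I, Pow(11245, Rational(1, 2))))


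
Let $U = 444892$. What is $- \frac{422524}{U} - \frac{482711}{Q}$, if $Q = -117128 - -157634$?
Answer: $- \frac{57967254839}{4505198838} \approx -12.867$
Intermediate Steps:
$Q = 40506$ ($Q = -117128 + 157634 = 40506$)
$- \frac{422524}{U} - \frac{482711}{Q} = - \frac{422524}{444892} - \frac{482711}{40506} = \left(-422524\right) \frac{1}{444892} - \frac{482711}{40506} = - \frac{105631}{111223} - \frac{482711}{40506} = - \frac{57967254839}{4505198838}$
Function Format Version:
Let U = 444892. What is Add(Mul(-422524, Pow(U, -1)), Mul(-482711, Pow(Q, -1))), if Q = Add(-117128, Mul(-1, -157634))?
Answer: Rational(-57967254839, 4505198838) ≈ -12.867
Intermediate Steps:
Q = 40506 (Q = Add(-117128, 157634) = 40506)
Add(Mul(-422524, Pow(U, -1)), Mul(-482711, Pow(Q, -1))) = Add(Mul(-422524, Pow(444892, -1)), Mul(-482711, Pow(40506, -1))) = Add(Mul(-422524, Rational(1, 444892)), Mul(-482711, Rational(1, 40506))) = Add(Rational(-105631, 111223), Rational(-482711, 40506)) = Rational(-57967254839, 4505198838)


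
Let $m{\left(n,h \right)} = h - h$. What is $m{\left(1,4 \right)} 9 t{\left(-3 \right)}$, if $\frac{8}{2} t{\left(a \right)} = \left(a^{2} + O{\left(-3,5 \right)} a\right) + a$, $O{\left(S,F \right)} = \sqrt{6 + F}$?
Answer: $0$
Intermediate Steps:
$m{\left(n,h \right)} = 0$
$t{\left(a \right)} = \frac{a}{4} + \frac{a^{2}}{4} + \frac{a \sqrt{11}}{4}$ ($t{\left(a \right)} = \frac{\left(a^{2} + \sqrt{6 + 5} a\right) + a}{4} = \frac{\left(a^{2} + \sqrt{11} a\right) + a}{4} = \frac{\left(a^{2} + a \sqrt{11}\right) + a}{4} = \frac{a + a^{2} + a \sqrt{11}}{4} = \frac{a}{4} + \frac{a^{2}}{4} + \frac{a \sqrt{11}}{4}$)
$m{\left(1,4 \right)} 9 t{\left(-3 \right)} = 0 \cdot 9 \cdot \frac{1}{4} \left(-3\right) \left(1 - 3 + \sqrt{11}\right) = 0 \cdot \frac{1}{4} \left(-3\right) \left(-2 + \sqrt{11}\right) = 0 \left(\frac{3}{2} - \frac{3 \sqrt{11}}{4}\right) = 0$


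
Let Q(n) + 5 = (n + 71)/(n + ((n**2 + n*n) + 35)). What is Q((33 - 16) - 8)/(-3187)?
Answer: 475/328261 ≈ 0.0014470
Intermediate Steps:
Q(n) = -5 + (71 + n)/(35 + n + 2*n**2) (Q(n) = -5 + (n + 71)/(n + ((n**2 + n*n) + 35)) = -5 + (71 + n)/(n + ((n**2 + n**2) + 35)) = -5 + (71 + n)/(n + (2*n**2 + 35)) = -5 + (71 + n)/(n + (35 + 2*n**2)) = -5 + (71 + n)/(35 + n + 2*n**2))
Q((33 - 16) - 8)/(-3187) = (2*(-52 - 5*((33 - 16) - 8)**2 - 2*((33 - 16) - 8))/(35 + ((33 - 16) - 8) + 2*((33 - 16) - 8)**2))/(-3187) = (2*(-52 - 5*(17 - 8)**2 - 2*(17 - 8))/(35 + (17 - 8) + 2*(17 - 8)**2))*(-1/3187) = (2*(-52 - 5*9**2 - 2*9)/(35 + 9 + 2*9**2))*(-1/3187) = (2*(-52 - 5*81 - 18)/(35 + 9 + 2*81))*(-1/3187) = (2*(-52 - 405 - 18)/(35 + 9 + 162))*(-1/3187) = (2*(-475)/206)*(-1/3187) = (2*(1/206)*(-475))*(-1/3187) = -475/103*(-1/3187) = 475/328261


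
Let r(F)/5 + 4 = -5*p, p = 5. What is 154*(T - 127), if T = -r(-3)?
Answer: 2772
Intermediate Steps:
r(F) = -145 (r(F) = -20 + 5*(-5*5) = -20 + 5*(-25) = -20 - 125 = -145)
T = 145 (T = -1*(-145) = 145)
154*(T - 127) = 154*(145 - 127) = 154*18 = 2772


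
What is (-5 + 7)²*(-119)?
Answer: -476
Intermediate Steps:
(-5 + 7)²*(-119) = 2²*(-119) = 4*(-119) = -476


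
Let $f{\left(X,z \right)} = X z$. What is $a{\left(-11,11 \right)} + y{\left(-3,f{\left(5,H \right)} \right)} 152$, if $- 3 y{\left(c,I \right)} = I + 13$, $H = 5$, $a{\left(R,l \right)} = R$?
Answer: $- \frac{5809}{3} \approx -1936.3$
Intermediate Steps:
$y{\left(c,I \right)} = - \frac{13}{3} - \frac{I}{3}$ ($y{\left(c,I \right)} = - \frac{I + 13}{3} = - \frac{13 + I}{3} = - \frac{13}{3} - \frac{I}{3}$)
$a{\left(-11,11 \right)} + y{\left(-3,f{\left(5,H \right)} \right)} 152 = -11 + \left(- \frac{13}{3} - \frac{5 \cdot 5}{3}\right) 152 = -11 + \left(- \frac{13}{3} - \frac{25}{3}\right) 152 = -11 - \frac{5776}{3} = - \frac{5809}{3}$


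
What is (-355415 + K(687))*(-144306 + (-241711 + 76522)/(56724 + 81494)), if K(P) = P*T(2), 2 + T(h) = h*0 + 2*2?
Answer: 7061649351465777/138218 ≈ 5.1091e+10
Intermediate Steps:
T(h) = 2 (T(h) = -2 + (h*0 + 2*2) = -2 + (0 + 4) = -2 + 4 = 2)
K(P) = 2*P (K(P) = P*2 = 2*P)
(-355415 + K(687))*(-144306 + (-241711 + 76522)/(56724 + 81494)) = (-355415 + 2*687)*(-144306 + (-241711 + 76522)/(56724 + 81494)) = (-355415 + 1374)*(-144306 - 165189/138218) = -354041*(-144306 - 165189*1/138218) = -354041*(-144306 - 165189/138218) = -354041*(-19945851897/138218) = 7061649351465777/138218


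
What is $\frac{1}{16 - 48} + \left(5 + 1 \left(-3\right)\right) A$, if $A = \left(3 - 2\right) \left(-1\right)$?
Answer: $- \frac{65}{32} \approx -2.0313$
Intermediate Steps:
$A = -1$ ($A = 1 \left(-1\right) = -1$)
$\frac{1}{16 - 48} + \left(5 + 1 \left(-3\right)\right) A = \frac{1}{16 - 48} + \left(5 + 1 \left(-3\right)\right) \left(-1\right) = \frac{1}{-32} + \left(5 - 3\right) \left(-1\right) = - \frac{1}{32} + 2 \left(-1\right) = - \frac{1}{32} - 2 = - \frac{65}{32}$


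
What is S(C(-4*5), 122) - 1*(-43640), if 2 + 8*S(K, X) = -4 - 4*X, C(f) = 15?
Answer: 174313/4 ≈ 43578.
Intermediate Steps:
S(K, X) = -3/4 - X/2 (S(K, X) = -1/4 + (-4 - 4*X)/8 = -1/4 + (-1/2 - X/2) = -3/4 - X/2)
S(C(-4*5), 122) - 1*(-43640) = (-3/4 - 1/2*122) - 1*(-43640) = (-3/4 - 61) + 43640 = -247/4 + 43640 = 174313/4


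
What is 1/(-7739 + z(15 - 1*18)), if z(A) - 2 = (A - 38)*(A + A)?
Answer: -1/7491 ≈ -0.00013349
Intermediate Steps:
z(A) = 2 + 2*A*(-38 + A) (z(A) = 2 + (A - 38)*(A + A) = 2 + (-38 + A)*(2*A) = 2 + 2*A*(-38 + A))
1/(-7739 + z(15 - 1*18)) = 1/(-7739 + (2 - 76*(15 - 1*18) + 2*(15 - 1*18)²)) = 1/(-7739 + (2 - 76*(15 - 18) + 2*(15 - 18)²)) = 1/(-7739 + (2 - 76*(-3) + 2*(-3)²)) = 1/(-7739 + (2 + 228 + 2*9)) = 1/(-7739 + (2 + 228 + 18)) = 1/(-7739 + 248) = 1/(-7491) = -1/7491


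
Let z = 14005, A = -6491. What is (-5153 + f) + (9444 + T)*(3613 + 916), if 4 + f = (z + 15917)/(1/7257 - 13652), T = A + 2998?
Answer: 2669700410357132/99072563 ≈ 2.6947e+7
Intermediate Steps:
T = -3493 (T = -6491 + 2998 = -3493)
f = -613434206/99072563 (f = -4 + (14005 + 15917)/(1/7257 - 13652) = -4 + 29922/(1/7257 - 13652) = -4 + 29922/(-99072563/7257) = -4 + 29922*(-7257/99072563) = -4 - 217143954/99072563 = -613434206/99072563 ≈ -6.1918)
(-5153 + f) + (9444 + T)*(3613 + 916) = (-5153 - 613434206/99072563) + (9444 - 3493)*(3613 + 916) = -511134351345/99072563 + 5951*4529 = -511134351345/99072563 + 26952079 = 2669700410357132/99072563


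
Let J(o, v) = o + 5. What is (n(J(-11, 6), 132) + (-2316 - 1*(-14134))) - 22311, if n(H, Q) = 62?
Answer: -10431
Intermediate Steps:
J(o, v) = 5 + o
(n(J(-11, 6), 132) + (-2316 - 1*(-14134))) - 22311 = (62 + (-2316 - 1*(-14134))) - 22311 = (62 + (-2316 + 14134)) - 22311 = (62 + 11818) - 22311 = 11880 - 22311 = -10431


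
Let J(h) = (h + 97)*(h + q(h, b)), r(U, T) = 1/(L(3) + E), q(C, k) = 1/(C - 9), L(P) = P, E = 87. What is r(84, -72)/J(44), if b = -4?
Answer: 7/3911058 ≈ 1.7898e-6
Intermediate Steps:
q(C, k) = 1/(-9 + C)
r(U, T) = 1/90 (r(U, T) = 1/(3 + 87) = 1/90)
J(h) = (97 + h)*(h + 1/(-9 + h)) (J(h) = (h + 97)*(h + 1/(-9 + h)) = (97 + h)*(h + 1/(-9 + h)))
r(84, -72)/J(44) = 1/(90*(((97 + 44 + 44*(-9 + 44)*(97 + 44))/(-9 + 44)))) = 1/(90*(((97 + 44 + 44*35*141)/35))) = 1/(90*(((97 + 44 + 217140)/35))) = 1/(90*(((1/35)*217281))) = 1/(90*(217281/35)) = (1/90)*(35/217281) = 7/3911058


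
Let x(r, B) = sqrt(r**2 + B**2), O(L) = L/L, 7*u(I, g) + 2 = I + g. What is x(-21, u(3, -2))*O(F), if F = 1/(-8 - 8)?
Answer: sqrt(21610)/7 ≈ 21.000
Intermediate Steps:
u(I, g) = -2/7 + I/7 + g/7 (u(I, g) = -2/7 + (I + g)/7 = -2/7 + (I/7 + g/7) = -2/7 + I/7 + g/7)
F = -1/16 (F = 1/(-16) = -1/16 ≈ -0.062500)
O(L) = 1
x(r, B) = sqrt(B**2 + r**2)
x(-21, u(3, -2))*O(F) = sqrt((-2/7 + (1/7)*3 + (1/7)*(-2))**2 + (-21)**2)*1 = sqrt((-2/7 + 3/7 - 2/7)**2 + 441)*1 = sqrt((-1/7)**2 + 441)*1 = sqrt(1/49 + 441)*1 = sqrt(21610/49)*1 = (sqrt(21610)/7)*1 = sqrt(21610)/7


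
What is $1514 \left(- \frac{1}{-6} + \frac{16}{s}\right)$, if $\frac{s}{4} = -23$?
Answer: $- \frac{757}{69} \approx -10.971$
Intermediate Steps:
$s = -92$ ($s = 4 \left(-23\right) = -92$)
$1514 \left(- \frac{1}{-6} + \frac{16}{s}\right) = 1514 \left(- \frac{1}{-6} + \frac{16}{-92}\right) = 1514 \left(\left(-1\right) \left(- \frac{1}{6}\right) + 16 \left(- \frac{1}{92}\right)\right) = 1514 \left(\frac{1}{6} - \frac{4}{23}\right) = 1514 \left(- \frac{1}{138}\right) = - \frac{757}{69}$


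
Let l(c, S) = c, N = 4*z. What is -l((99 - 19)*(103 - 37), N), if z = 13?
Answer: -5280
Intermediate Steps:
N = 52 (N = 4*13 = 52)
-l((99 - 19)*(103 - 37), N) = -(99 - 19)*(103 - 37) = -80*66 = -1*5280 = -5280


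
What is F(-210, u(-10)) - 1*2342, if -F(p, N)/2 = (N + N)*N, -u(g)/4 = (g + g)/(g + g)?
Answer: -2406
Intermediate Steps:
u(g) = -4 (u(g) = -4*(g + g)/(g + g) = -4*2*g/(2*g) = -4*2*g*1/(2*g) = -4*1 = -4)
F(p, N) = -4*N² (F(p, N) = -2*(N + N)*N = -2*2*N*N = -4*N²)
F(-210, u(-10)) - 1*2342 = -4*(-4)² - 1*2342 = -4*16 - 2342 = -64 - 2342 = -2406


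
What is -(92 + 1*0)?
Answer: -92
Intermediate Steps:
-(92 + 1*0) = -(92 + 0) = -1*92 = -92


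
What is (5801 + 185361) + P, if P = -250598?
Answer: -59436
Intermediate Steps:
(5801 + 185361) + P = (5801 + 185361) - 250598 = 191162 - 250598 = -59436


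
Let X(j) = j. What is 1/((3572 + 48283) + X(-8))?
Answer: 1/51847 ≈ 1.9288e-5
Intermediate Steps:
1/((3572 + 48283) + X(-8)) = 1/((3572 + 48283) - 8) = 1/(51855 - 8) = 1/51847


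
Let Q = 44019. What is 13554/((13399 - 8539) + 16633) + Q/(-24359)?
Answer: -615938481/523547987 ≈ -1.1765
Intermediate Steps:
13554/((13399 - 8539) + 16633) + Q/(-24359) = 13554/((13399 - 8539) + 16633) + 44019/(-24359) = 13554/(4860 + 16633) + 44019*(-1/24359) = 13554/21493 - 44019/24359 = -615938481/523547987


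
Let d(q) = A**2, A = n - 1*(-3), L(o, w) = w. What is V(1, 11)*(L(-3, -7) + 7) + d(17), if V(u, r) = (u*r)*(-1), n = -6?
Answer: 9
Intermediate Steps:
A = -3 (A = -6 - 1*(-3) = -6 + 3 = -3)
V(u, r) = -r*u (V(u, r) = (r*u)*(-1) = -r*u)
d(q) = 9 (d(q) = (-3)**2 = 9)
V(1, 11)*(L(-3, -7) + 7) + d(17) = (-1*11*1)*(-7 + 7) + 9 = -11*0 + 9 = 0 + 9 = 9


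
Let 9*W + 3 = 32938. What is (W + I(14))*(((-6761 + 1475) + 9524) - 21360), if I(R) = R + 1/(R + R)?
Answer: -1132151891/18 ≈ -6.2897e+7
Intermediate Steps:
W = 32935/9 (W = -⅓ + (⅑)*32938 = -⅓ + 32938/9 = 32935/9 ≈ 3659.4)
I(R) = R + 1/(2*R)
(W + I(14))*(((-6761 + 1475) + 9524) - 21360) = (32935/9 + (14 + (½)/14))*(((-6761 + 1475) + 9524) - 21360) = (32935/9 + (14 + (½)*(1/14)))*((-5286 + 9524) - 21360) = (32935/9 + (14 + 1/28))*(4238 - 21360) = (32935/9 + 393/28)*(-17122) = (925717/252)*(-17122) = -1132151891/18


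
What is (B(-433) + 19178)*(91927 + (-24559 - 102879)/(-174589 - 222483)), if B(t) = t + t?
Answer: 41776270250799/24817 ≈ 1.6834e+9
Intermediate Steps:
B(t) = 2*t
(B(-433) + 19178)*(91927 + (-24559 - 102879)/(-174589 - 222483)) = (2*(-433) + 19178)*(91927 + (-24559 - 102879)/(-174589 - 222483)) = (-866 + 19178)*(91927 - 127438/(-397072)) = 18312*(91927 - 127438*(-1/397072)) = 18312*(91927 + 63719/198536) = 18312*(18250882591/198536) = 41776270250799/24817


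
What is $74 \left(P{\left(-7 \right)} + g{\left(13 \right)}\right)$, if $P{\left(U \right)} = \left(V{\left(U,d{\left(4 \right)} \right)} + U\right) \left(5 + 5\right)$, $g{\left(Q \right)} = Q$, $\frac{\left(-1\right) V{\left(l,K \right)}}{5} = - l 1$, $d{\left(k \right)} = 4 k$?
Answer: $-30118$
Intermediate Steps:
$V{\left(l,K \right)} = 5 l$ ($V{\left(l,K \right)} = - 5 - l 1 = - 5 \left(- l\right) = 5 l$)
$P{\left(U \right)} = 60 U$ ($P{\left(U \right)} = \left(5 U + U\right) \left(5 + 5\right) = 6 U 10 = 60 U$)
$74 \left(P{\left(-7 \right)} + g{\left(13 \right)}\right) = 74 \left(60 \left(-7\right) + 13\right) = 74 \left(-420 + 13\right) = 74 \left(-407\right) = -30118$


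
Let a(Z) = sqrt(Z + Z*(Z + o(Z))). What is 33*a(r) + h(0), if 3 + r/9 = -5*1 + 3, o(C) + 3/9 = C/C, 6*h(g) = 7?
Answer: 7/6 + 165*sqrt(78) ≈ 1458.4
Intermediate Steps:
h(g) = 7/6 (h(g) = (1/6)*7 = 7/6)
o(C) = 2/3 (o(C) = -1/3 + C/C = -1/3 + 1 = 2/3)
r = -45 (r = -27 + 9*(-5*1 + 3) = -27 + 9*(-5 + 3) = -27 + 9*(-2) = -27 - 18 = -45)
a(Z) = sqrt(Z + Z*(2/3 + Z)) (a(Z) = sqrt(Z + Z*(Z + 2/3)) = sqrt(Z + Z*(2/3 + Z)))
33*a(r) + h(0) = 33*(sqrt(3)*sqrt(-45*(5 + 3*(-45)))/3) + 7/6 = 33*(sqrt(3)*sqrt(-45*(5 - 135))/3) + 7/6 = 33*(sqrt(3)*sqrt(-45*(-130))/3) + 7/6 = 33*(sqrt(3)*sqrt(5850)/3) + 7/6 = 33*(sqrt(3)*(15*sqrt(26))/3) + 7/6 = 33*(5*sqrt(78)) + 7/6 = 165*sqrt(78) + 7/6 = 7/6 + 165*sqrt(78)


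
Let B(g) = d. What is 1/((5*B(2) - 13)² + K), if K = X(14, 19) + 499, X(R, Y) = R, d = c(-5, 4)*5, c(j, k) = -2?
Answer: 1/4482 ≈ 0.00022311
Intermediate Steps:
d = -10 (d = -2*5 = -10)
B(g) = -10
K = 513 (K = 14 + 499 = 513)
1/((5*B(2) - 13)² + K) = 1/((5*(-10) - 13)² + 513) = 1/((-50 - 13)² + 513) = 1/((-63)² + 513) = 1/(3969 + 513) = 1/4482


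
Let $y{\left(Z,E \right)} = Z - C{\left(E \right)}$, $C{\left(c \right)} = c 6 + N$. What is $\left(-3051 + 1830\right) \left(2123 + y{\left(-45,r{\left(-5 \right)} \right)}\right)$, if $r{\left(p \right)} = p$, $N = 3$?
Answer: $-2570205$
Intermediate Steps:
$C{\left(c \right)} = 3 + 6 c$ ($C{\left(c \right)} = c 6 + 3 = 6 c + 3 = 3 + 6 c$)
$y{\left(Z,E \right)} = -3 + Z - 6 E$ ($y{\left(Z,E \right)} = Z - \left(3 + 6 E\right) = -3 + Z - 6 E$)
$\left(-3051 + 1830\right) \left(2123 + y{\left(-45,r{\left(-5 \right)} \right)}\right) = \left(-3051 + 1830\right) \left(2123 - 18\right) = - 1221 \left(2123 - 18\right) = \left(-1221\right) 2105 = -2570205$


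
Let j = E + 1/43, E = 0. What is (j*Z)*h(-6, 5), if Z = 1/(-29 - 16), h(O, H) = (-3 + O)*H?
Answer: 1/43 ≈ 0.023256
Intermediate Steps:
h(O, H) = H*(-3 + O)
j = 1/43 (j = 0 + 1/43 = 1/43 ≈ 0.023256)
Z = -1/45 (Z = 1/(-45) = -1/45 ≈ -0.022222)
(j*Z)*h(-6, 5) = ((1/43)*(-1/45))*(5*(-3 - 6)) = -(-9)/387 = -1/1935*(-45) = 1/43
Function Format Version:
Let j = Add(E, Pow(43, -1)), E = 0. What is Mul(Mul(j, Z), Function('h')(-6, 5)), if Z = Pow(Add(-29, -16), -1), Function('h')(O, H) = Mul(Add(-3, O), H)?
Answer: Rational(1, 43) ≈ 0.023256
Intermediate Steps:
Function('h')(O, H) = Mul(H, Add(-3, O))
j = Rational(1, 43) (j = Add(0, Pow(43, -1)) = Add(0, Rational(1, 43)) = Rational(1, 43) ≈ 0.023256)
Z = Rational(-1, 45) (Z = Pow(-45, -1) = Rational(-1, 45) ≈ -0.022222)
Mul(Mul(j, Z), Function('h')(-6, 5)) = Mul(Mul(Rational(1, 43), Rational(-1, 45)), Mul(5, Add(-3, -6))) = Mul(Rational(-1, 1935), Mul(5, -9)) = Mul(Rational(-1, 1935), -45) = Rational(1, 43)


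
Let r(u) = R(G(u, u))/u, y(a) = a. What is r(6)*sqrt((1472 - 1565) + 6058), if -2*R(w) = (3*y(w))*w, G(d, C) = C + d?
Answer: -36*sqrt(5965) ≈ -2780.4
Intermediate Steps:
R(w) = -3*w**2/2 (R(w) = -3*w*w/2 = -3*w**2/2)
r(u) = -6*u (r(u) = (-3*(u + u)**2/2)/u = (-3*4*u**2/2)/u = (-6*u**2)/u = -6*u)
r(6)*sqrt((1472 - 1565) + 6058) = (-6*6)*sqrt((1472 - 1565) + 6058) = -36*sqrt(-93 + 6058) = -36*sqrt(5965)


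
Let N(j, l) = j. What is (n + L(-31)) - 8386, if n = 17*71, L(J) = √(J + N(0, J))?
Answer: -7179 + I*√31 ≈ -7179.0 + 5.5678*I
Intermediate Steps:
L(J) = √J (L(J) = √(J + 0) = √J)
n = 1207
(n + L(-31)) - 8386 = (1207 + √(-31)) - 8386 = (1207 + I*√31) - 8386 = -7179 + I*√31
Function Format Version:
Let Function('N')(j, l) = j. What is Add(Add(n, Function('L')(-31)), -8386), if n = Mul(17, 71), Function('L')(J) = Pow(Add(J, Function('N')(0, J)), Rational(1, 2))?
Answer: Add(-7179, Mul(I, Pow(31, Rational(1, 2)))) ≈ Add(-7179.0, Mul(5.5678, I))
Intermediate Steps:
Function('L')(J) = Pow(J, Rational(1, 2)) (Function('L')(J) = Pow(Add(J, 0), Rational(1, 2)) = Pow(J, Rational(1, 2)))
n = 1207
Add(Add(n, Function('L')(-31)), -8386) = Add(Add(1207, Pow(-31, Rational(1, 2))), -8386) = Add(Add(1207, Mul(I, Pow(31, Rational(1, 2)))), -8386) = Add(-7179, Mul(I, Pow(31, Rational(1, 2))))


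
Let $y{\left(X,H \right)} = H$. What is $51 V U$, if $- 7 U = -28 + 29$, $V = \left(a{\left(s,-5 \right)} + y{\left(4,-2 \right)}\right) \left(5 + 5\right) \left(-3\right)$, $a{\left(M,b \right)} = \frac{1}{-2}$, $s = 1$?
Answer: $- \frac{3825}{7} \approx -546.43$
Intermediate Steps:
$a{\left(M,b \right)} = - \frac{1}{2}$
$V = 75$ ($V = \left(- \frac{1}{2} - 2\right) \left(5 + 5\right) \left(-3\right) = \left(- \frac{5}{2}\right) 10 \left(-3\right) = \left(-25\right) \left(-3\right) = 75$)
$U = - \frac{1}{7}$ ($U = - \frac{-28 + 29}{7} = \left(- \frac{1}{7}\right) 1 = - \frac{1}{7} \approx -0.14286$)
$51 V U = 51 \cdot 75 \left(- \frac{1}{7}\right) = 3825 \left(- \frac{1}{7}\right) = - \frac{3825}{7}$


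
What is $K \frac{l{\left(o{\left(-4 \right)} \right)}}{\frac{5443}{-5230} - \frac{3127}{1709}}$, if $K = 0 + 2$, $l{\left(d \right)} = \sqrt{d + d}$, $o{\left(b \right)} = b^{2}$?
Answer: $- \frac{71504560 \sqrt{2}}{25656297} \approx -3.9414$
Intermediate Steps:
$l{\left(d \right)} = \sqrt{2} \sqrt{d}$ ($l{\left(d \right)} = \sqrt{2 d} = \sqrt{2} \sqrt{d}$)
$K = 2$
$K \frac{l{\left(o{\left(-4 \right)} \right)}}{\frac{5443}{-5230} - \frac{3127}{1709}} = 2 \frac{\sqrt{2} \sqrt{\left(-4\right)^{2}}}{\frac{5443}{-5230} - \frac{3127}{1709}} = 2 \frac{\sqrt{2} \sqrt{16}}{5443 \left(- \frac{1}{5230}\right) - \frac{3127}{1709}} = 2 \frac{\sqrt{2} \cdot 4}{- \frac{5443}{5230} - \frac{3127}{1709}} = 2 \frac{4 \sqrt{2}}{- \frac{25656297}{8938070}} = 2 \cdot 4 \sqrt{2} \left(- \frac{8938070}{25656297}\right) = 2 \left(- \frac{35752280 \sqrt{2}}{25656297}\right) = - \frac{71504560 \sqrt{2}}{25656297}$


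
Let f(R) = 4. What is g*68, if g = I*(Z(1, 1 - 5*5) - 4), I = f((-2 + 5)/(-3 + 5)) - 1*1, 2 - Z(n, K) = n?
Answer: -612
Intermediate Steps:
Z(n, K) = 2 - n
I = 3 (I = 4 - 1*1 = 4 - 1 = 3)
g = -9 (g = 3*((2 - 1*1) - 4) = 3*((2 - 1) - 4) = 3*(1 - 4) = 3*(-3) = -9)
g*68 = -9*68 = -612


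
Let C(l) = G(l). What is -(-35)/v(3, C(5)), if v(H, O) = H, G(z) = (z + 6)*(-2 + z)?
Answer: 35/3 ≈ 11.667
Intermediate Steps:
G(z) = (-2 + z)*(6 + z) (G(z) = (6 + z)*(-2 + z) = (-2 + z)*(6 + z))
C(l) = -12 + l**2 + 4*l
-(-35)/v(3, C(5)) = -(-35)/3 = -1*(-35/3) = 35/3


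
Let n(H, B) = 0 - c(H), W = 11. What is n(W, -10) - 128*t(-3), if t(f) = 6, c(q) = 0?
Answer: -768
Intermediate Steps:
n(H, B) = 0 (n(H, B) = 0 - 1*0 = 0 + 0 = 0)
n(W, -10) - 128*t(-3) = 0 - 128*6 = 0 - 768 = -768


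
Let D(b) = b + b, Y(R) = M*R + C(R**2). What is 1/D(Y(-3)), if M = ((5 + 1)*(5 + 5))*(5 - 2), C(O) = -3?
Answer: -1/1086 ≈ -0.00092081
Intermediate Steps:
M = 180 (M = (6*10)*3 = 60*3 = 180)
Y(R) = -3 + 180*R (Y(R) = 180*R - 3 = -3 + 180*R)
D(b) = 2*b
1/D(Y(-3)) = 1/(2*(-3 + 180*(-3))) = 1/(2*(-3 - 540)) = 1/(2*(-543)) = 1/(-1086) = -1/1086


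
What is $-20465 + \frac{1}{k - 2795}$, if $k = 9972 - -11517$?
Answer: $- \frac{382572709}{18694} \approx -20465.0$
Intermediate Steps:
$k = 21489$ ($k = 9972 + 11517 = 21489$)
$-20465 + \frac{1}{k - 2795} = -20465 + \frac{1}{21489 - 2795} = -20465 + \frac{1}{18694} = - \frac{382572709}{18694}$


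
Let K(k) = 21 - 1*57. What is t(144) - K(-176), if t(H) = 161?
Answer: 197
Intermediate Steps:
K(k) = -36 (K(k) = 21 - 57 = -36)
t(144) - K(-176) = 161 - 1*(-36) = 161 + 36 = 197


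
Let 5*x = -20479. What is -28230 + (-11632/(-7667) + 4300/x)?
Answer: -4432389306162/157012493 ≈ -28230.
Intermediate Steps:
x = -20479/5 (x = (1/5)*(-20479) = -20479/5 ≈ -4095.8)
-28230 + (-11632/(-7667) + 4300/x) = -28230 + (-11632/(-7667) + 4300/(-20479/5)) = -28230 + (-11632*(-1/7667) + 4300*(-5/20479)) = -28230 + (11632/7667 - 21500/20479) = -28230 + 73371228/157012493 = -4432389306162/157012493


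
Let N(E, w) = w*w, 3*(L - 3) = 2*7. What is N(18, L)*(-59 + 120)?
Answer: 32269/9 ≈ 3585.4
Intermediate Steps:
L = 23/3 (L = 3 + (2*7)/3 = 3 + (⅓)*14 = 3 + 14/3 = 23/3 ≈ 7.6667)
N(E, w) = w²
N(18, L)*(-59 + 120) = (23/3)²*(-59 + 120) = (529/9)*61 = 32269/9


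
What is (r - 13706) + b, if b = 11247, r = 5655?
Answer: 3196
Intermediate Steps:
(r - 13706) + b = (5655 - 13706) + 11247 = -8051 + 11247 = 3196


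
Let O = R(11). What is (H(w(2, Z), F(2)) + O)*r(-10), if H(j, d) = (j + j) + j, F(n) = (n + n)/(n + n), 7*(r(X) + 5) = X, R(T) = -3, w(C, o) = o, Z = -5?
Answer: 810/7 ≈ 115.71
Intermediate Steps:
r(X) = -5 + X/7
F(n) = 1 (F(n) = (2*n)/((2*n)) = (2*n)*(1/(2*n)) = 1)
H(j, d) = 3*j (H(j, d) = 2*j + j = 3*j)
O = -3
(H(w(2, Z), F(2)) + O)*r(-10) = (3*(-5) - 3)*(-5 + (1/7)*(-10)) = (-15 - 3)*(-5 - 10/7) = -18*(-45/7) = 810/7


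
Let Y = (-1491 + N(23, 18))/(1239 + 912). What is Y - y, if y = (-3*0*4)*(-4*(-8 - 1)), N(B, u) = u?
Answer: -491/717 ≈ -0.68480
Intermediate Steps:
Y = -491/717 (Y = (-1491 + 18)/(1239 + 912) = -1473/2151 = -1473*1/2151 = -491/717 ≈ -0.68480)
y = 0 (y = (0*4)*(-4*(-9)) = 0*36 = 0)
Y - y = -491/717 - 1*0 = -491/717 + 0 = -491/717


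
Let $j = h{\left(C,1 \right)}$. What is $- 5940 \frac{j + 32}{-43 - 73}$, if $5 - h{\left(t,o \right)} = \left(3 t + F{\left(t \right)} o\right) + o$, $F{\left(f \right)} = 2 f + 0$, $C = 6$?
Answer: $\frac{8910}{29} \approx 307.24$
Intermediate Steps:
$F{\left(f \right)} = 2 f$
$h{\left(t,o \right)} = 5 - o - 3 t - 2 o t$ ($h{\left(t,o \right)} = 5 - \left(\left(3 t + 2 t o\right) + o\right) = 5 - \left(\left(3 t + 2 o t\right) + o\right) = 5 - \left(o + 3 t + 2 o t\right) = 5 - o - 3 t - 2 o t$)
$j = -26$ ($j = 5 - 1 - 18 - 2 \cdot 6 = 5 - 1 - 18 - 12 = -26$)
$- 5940 \frac{j + 32}{-43 - 73} = - 5940 \frac{-26 + 32}{-43 - 73} = - 5940 \frac{6}{-116} = - 5940 \cdot 6 \left(- \frac{1}{116}\right) = \left(-5940\right) \left(- \frac{3}{58}\right) = \frac{8910}{29}$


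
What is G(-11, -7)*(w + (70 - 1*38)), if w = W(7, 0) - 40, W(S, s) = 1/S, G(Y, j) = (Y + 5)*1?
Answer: 330/7 ≈ 47.143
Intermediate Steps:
G(Y, j) = 5 + Y (G(Y, j) = (5 + Y)*1 = 5 + Y)
w = -279/7 (w = 1/7 - 40 = -279/7 ≈ -39.857)
G(-11, -7)*(w + (70 - 1*38)) = (5 - 11)*(-279/7 + (70 - 1*38)) = -6*(-279/7 + (70 - 38)) = -6*(-279/7 + 32) = -6*(-55/7) = 330/7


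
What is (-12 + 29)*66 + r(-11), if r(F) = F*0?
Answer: 1122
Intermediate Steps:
r(F) = 0
(-12 + 29)*66 + r(-11) = (-12 + 29)*66 + 0 = 17*66 + 0 = 1122 + 0 = 1122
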